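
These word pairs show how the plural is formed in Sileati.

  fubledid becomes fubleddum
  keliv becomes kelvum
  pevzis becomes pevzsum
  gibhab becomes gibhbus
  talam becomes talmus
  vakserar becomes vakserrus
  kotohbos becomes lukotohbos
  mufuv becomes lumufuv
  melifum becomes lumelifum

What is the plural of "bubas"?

bubsus

pevzis and kotohbos both end in -s yet inflect differently (pevzsum, lukotohbos), so the final letter is not what conditions the rule; the last vowel is.
"bubas" has last vowel 'a'. The stems whose last vowel is 'a' (gibhab → gibhbus, talam → talmus, vakserar → vakserrus) delete the last vowel and add -us.
The other patterns: stems whose last vowel is 'i' delete the last vowel and add -um; stems whose last vowel is 'o' or 'u' add the prefix lu-.
So bubas → bubsus.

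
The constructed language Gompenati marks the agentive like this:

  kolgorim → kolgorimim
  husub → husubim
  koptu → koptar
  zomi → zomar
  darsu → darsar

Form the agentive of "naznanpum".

"naznanpum" ends in a consonant. The stems ending in a consonant (kolgorim → kolgorimim, husub → husubim) add -im.
So naznanpum → naznanpumim.

naznanpumim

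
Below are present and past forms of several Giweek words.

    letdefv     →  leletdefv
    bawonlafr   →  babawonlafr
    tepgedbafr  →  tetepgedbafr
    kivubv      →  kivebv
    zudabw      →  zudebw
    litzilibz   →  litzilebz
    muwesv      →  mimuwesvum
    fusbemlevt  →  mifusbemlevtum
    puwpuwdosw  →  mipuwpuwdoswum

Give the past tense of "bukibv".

"bukibv" has second-to-last letter 'b'. The stems whose second-to-last letter is 'b' (kivubv → kivebv, zudabw → zudebw, litzilibz → litzilebz) change the last vowel to 'e'.
The other patterns: stems whose second-to-last letter is 'f' repeat the first consonant+vowel as a prefix; stems whose second-to-last letter is 's' or 'v' add mi- … -um around the stem.
So bukibv → bukebv.

bukebv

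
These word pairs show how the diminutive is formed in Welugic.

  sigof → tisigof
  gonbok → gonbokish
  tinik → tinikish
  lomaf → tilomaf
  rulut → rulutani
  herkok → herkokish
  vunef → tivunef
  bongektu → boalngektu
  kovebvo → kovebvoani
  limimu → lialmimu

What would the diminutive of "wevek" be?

wevekish

herkok and sigof both have last vowel 'o' yet inflect differently (herkokish, tisigof), so the last vowel is not what conditions the rule; the final letter is.
"wevek" ends in -k. The stems ending in -k (herkok → herkokish, gonbok → gonbokish, tinik → tinikish) add -ish.
So wevek → wevekish.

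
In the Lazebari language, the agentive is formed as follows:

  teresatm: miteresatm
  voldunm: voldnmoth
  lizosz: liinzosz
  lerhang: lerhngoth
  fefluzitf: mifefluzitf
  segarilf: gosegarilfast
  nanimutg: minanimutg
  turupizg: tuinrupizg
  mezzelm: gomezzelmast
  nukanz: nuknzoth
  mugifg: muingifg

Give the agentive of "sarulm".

gosarulmast

segarilf and fefluzitf both end in -f yet inflect differently (gosegarilfast, mifefluzitf), so the final letter is not what conditions the rule; the second-to-last letter is.
"sarulm" has second-to-last letter 'l'. The stems whose second-to-last letter is 'l' (segarilf → gosegarilfast, mezzelm → gomezzelmast) add go- … -ast around the stem.
The other patterns: stems whose second-to-last letter is 't' add the prefix mi-; stems whose second-to-last letter is 'n' delete the last vowel and add -oth; stems whose second-to-last letter is 'f', 's' or 'z' insert -in- after the first vowel.
So sarulm → gosarulmast.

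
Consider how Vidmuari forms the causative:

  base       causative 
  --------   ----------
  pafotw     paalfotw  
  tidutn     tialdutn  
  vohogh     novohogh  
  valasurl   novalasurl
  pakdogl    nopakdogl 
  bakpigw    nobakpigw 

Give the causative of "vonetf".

voalnetf

pafotw and bakpigw both end in -w yet inflect differently (paalfotw, nobakpigw), so the final letter is not what conditions the rule; the second-to-last letter is.
"vonetf" has second-to-last letter 't'. The stems whose second-to-last letter is 't' (pafotw → paalfotw, tidutn → tialdutn) insert -al- after the first vowel.
So vonetf → voalnetf.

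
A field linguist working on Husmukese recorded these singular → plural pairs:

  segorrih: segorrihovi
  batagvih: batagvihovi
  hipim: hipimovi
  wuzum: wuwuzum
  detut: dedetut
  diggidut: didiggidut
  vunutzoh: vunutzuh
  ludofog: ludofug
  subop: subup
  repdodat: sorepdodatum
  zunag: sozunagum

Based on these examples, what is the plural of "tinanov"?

"tinanov" has last vowel 'o'. The stems whose last vowel is 'o' (vunutzoh → vunutzuh, ludofog → ludofug, subop → subup) change the last vowel to 'u'.
The other patterns: stems whose last vowel is 'i' add -ovi; stems whose last vowel is 'u' repeat the first consonant+vowel as a prefix; stems whose last vowel is 'a' add so- … -um around the stem.
So tinanov → tinanuv.

tinanuv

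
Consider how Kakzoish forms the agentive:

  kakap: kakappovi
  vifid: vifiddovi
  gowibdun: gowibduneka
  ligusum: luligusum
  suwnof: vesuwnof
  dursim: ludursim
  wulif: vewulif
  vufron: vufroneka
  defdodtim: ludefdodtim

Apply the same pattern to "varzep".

varzeppovi

dursim and wulif both have last vowel 'i' yet inflect differently (ludursim, vewulif), so the last vowel is not what conditions the rule; the final letter is.
"varzep" ends in -p. The one such stem in the data (kakap → kakappovi) doubles the final consonant and adds -ovi (as does vifid), so the same rule applies.
So varzep → varzeppovi.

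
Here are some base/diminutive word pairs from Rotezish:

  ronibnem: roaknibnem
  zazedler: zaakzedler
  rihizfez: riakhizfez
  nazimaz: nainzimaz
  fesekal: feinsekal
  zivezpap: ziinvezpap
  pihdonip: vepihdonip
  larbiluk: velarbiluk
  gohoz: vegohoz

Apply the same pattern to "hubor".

vehubor

"hubor" has last vowel 'o'. The one such stem in the data (gohoz → vegohoz) adds the prefix ve-, so the same rule applies.
The other patterns: stems whose last vowel is 'e' insert -ak- after the first vowel; stems whose last vowel is 'a' insert -in- after the first vowel.
So hubor → vehubor.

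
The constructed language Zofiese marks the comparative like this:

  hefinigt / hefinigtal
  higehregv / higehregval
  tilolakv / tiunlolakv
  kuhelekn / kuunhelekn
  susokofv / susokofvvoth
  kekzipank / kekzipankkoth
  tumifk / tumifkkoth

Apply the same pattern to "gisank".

"gisank" has second-to-last letter 'n'. The one such stem in the data (kekzipank → kekzipankkoth) doubles the final consonant and adds -oth (as do susokofv, tumifk), so the same rule applies.
The other patterns: stems whose second-to-last letter is 'g' add -al; stems whose second-to-last letter is 'k' insert -un- after the first vowel.
So gisank → gisankkoth.

gisankkoth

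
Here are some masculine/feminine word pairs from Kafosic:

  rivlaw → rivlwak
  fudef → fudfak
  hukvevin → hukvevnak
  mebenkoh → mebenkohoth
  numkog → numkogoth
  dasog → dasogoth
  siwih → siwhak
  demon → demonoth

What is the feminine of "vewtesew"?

"vewtesew" has last vowel 'e'. The one such stem in the data (fudef → fudfak) deletes the last vowel and adds -ak (as do siwih, rivlaw), so the same rule applies.
So vewtesew → vewteswak.

vewteswak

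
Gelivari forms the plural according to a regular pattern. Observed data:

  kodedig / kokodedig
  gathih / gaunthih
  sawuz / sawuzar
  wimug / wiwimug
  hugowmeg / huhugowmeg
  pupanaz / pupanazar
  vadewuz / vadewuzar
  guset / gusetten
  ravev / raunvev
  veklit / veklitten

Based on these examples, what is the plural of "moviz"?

vadewuz and wimug both have last vowel 'u' yet inflect differently (vadewuzar, wiwimug), so the last vowel is not what conditions the rule; the final letter is.
"moviz" ends in -z. The stems ending in -z (vadewuz → vadewuzar, pupanaz → pupanazar, sawuz → sawuzar) add -ar.
So moviz → movizar.

movizar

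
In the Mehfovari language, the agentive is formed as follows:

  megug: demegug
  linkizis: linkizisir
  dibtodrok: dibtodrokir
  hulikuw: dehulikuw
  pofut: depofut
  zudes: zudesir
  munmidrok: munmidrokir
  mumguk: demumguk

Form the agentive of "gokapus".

mumguk and dibtodrok both end in -k yet inflect differently (demumguk, dibtodrokir), so the final letter is not what conditions the rule; the last vowel is.
"gokapus" has last vowel 'u'. The stems whose last vowel is 'u' (hulikuw → dehulikuw, pofut → depofut, megug → demegug) add the prefix de-.
So gokapus → degokapus.

degokapus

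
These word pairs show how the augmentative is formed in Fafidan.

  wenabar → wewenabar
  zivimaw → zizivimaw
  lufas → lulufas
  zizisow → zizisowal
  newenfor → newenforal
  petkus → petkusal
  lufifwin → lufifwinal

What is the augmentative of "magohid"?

magohidal

zivimaw and zizisow both end in -w yet inflect differently (zizivimaw, zizisowal), so the final letter is not what conditions the rule; the last vowel is.
"magohid" has last vowel 'i'. The one such stem in the data (lufifwin → lufifwinal) adds -al, so the same rule applies.
So magohid → magohidal.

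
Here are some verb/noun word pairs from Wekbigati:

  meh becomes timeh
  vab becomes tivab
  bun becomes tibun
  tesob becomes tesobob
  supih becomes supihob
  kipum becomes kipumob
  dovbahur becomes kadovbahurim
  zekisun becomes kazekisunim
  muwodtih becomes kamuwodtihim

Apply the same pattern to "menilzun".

kamenilzunim

vab and tesob both end in -b yet inflect differently (tivab, tesobob), so the final letter is not what conditions the rule; the number of vowels is.
"menilzun" has 3 vowels. The stems with 3 vowels (dovbahur → kadovbahurim, zekisun → kazekisunim, muwodtih → kamuwodtihim) add ka- … -im around the stem.
The other patterns: stems with 1 vowel add the prefix ti-; stems with 2 vowels add -ob.
So menilzun → kamenilzunim.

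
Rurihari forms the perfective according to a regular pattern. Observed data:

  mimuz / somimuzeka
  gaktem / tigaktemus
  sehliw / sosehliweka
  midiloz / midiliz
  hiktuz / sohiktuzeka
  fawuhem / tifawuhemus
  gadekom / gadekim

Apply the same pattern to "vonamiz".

sovonamizeka

gadekom and gaktem both end in -m yet inflect differently (gadekim, tigaktemus), so the final letter is not what conditions the rule; the last vowel is.
"vonamiz" has last vowel 'i'. The one such stem in the data (sehliw → sosehliweka) adds so- … -eka around the stem, so the same rule applies.
The other patterns: stems whose last vowel is 'o' change the last vowel to 'i'; stems whose last vowel is 'e' add ti- … -us around the stem.
So vonamiz → sovonamizeka.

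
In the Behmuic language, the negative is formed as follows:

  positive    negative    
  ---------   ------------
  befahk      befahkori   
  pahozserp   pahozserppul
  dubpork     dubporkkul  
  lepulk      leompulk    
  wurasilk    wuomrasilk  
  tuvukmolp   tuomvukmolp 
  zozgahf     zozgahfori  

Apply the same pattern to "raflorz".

"raflorz" has second-to-last letter 'r'. The stems whose second-to-last letter is 'r' (dubpork → dubporkkul, pahozserp → pahozserppul) double the final consonant and add -ul.
So raflorz → raflorzzul.

raflorzzul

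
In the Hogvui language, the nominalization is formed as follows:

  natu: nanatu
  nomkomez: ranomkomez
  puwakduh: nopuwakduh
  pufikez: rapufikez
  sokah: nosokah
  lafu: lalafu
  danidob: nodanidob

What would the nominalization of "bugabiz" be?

rabugabiz

natu and puwakduh both have last vowel 'u' yet inflect differently (nanatu, nopuwakduh), so the last vowel is not what conditions the rule; the final letter is.
"bugabiz" ends in -z. The stems ending in -z (nomkomez → ranomkomez, pufikez → rapufikez) add the prefix ra-.
The other patterns: stems ending in -u repeat the first consonant+vowel as a prefix; stems ending in -b or -h add the prefix no-.
So bugabiz → rabugabiz.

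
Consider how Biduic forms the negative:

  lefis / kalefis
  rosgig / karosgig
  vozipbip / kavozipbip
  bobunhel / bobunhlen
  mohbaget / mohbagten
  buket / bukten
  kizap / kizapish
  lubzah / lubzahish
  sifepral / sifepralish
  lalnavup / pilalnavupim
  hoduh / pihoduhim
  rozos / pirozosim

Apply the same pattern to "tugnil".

katugnil

"tugnil" has last vowel 'i'. The stems whose last vowel is 'i' (lefis → kalefis, rosgig → karosgig, vozipbip → kavozipbip) add the prefix ka-.
The other patterns: stems whose last vowel is 'e' delete the last vowel and add -en; stems whose last vowel is 'a' add -ish; stems whose last vowel is 'o' or 'u' add pi- … -im around the stem.
So tugnil → katugnil.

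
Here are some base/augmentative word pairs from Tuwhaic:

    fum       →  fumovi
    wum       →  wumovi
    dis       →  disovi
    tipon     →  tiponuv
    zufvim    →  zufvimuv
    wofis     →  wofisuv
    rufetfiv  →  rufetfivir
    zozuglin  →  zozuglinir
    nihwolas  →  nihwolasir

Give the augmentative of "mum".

fum and zufvim both end in -m yet inflect differently (fumovi, zufvimuv), so the final letter is not what conditions the rule; the number of vowels is.
"mum" has 1 vowel. The stems with 1 vowel (fum → fumovi, wum → wumovi, dis → disovi) add -ovi.
The other patterns: stems with 2 vowels add -uv; stems with 3 vowels add -ir.
So mum → mumovi.

mumovi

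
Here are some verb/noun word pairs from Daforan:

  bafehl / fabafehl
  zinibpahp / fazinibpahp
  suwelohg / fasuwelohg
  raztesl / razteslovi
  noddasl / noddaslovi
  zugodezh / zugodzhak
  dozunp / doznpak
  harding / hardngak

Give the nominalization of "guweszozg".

bafehl and raztesl both end in -l yet inflect differently (fabafehl, razteslovi), so the final letter is not what conditions the rule; the second-to-last letter is.
"guweszozg" has second-to-last letter 'z'. The one such stem in the data (zugodezh → zugodzhak) deletes the last vowel and adds -ak (as do dozunp, harding), so the same rule applies.
The other patterns: stems whose second-to-last letter is 'h' add the prefix fa-; stems whose second-to-last letter is 's' add -ovi.
So guweszozg → guweszzgak.

guweszzgak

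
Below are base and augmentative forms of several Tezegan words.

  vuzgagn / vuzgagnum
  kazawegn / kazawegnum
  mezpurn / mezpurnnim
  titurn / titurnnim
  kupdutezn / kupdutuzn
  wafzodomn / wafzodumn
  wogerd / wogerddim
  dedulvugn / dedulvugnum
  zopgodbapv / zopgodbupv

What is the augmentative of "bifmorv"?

vuzgagn and mezpurn both end in -n yet inflect differently (vuzgagnum, mezpurnnim), so the final letter is not what conditions the rule; the second-to-last letter is.
"bifmorv" has second-to-last letter 'r'. The stems whose second-to-last letter is 'r' (wogerd → wogerddim, mezpurn → mezpurnnim, titurn → titurnnim) double the final consonant and add -im.
So bifmorv → bifmorvvim.

bifmorvvim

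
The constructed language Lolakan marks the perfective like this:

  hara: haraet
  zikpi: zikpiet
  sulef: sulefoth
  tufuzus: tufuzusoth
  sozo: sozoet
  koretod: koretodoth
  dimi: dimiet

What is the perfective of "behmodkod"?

behmodkodoth

koretod and sozo both have last vowel 'o' yet inflect differently (koretodoth, sozoet), so the last vowel is not what conditions the rule; whether the stem ends in a vowel or a consonant is.
"behmodkod" ends in a consonant. The stems ending in a consonant (sulef → sulefoth, koretod → koretodoth, tufuzus → tufuzusoth) add -oth.
So behmodkod → behmodkodoth.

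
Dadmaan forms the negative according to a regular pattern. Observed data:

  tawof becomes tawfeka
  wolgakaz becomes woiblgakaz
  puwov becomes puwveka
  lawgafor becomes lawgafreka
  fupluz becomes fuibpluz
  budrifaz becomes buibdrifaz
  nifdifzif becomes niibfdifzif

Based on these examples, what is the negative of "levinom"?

"levinom" has last vowel 'o'. The stems whose last vowel is 'o' (tawof → tawfeka, puwov → puwveka, lawgafor → lawgafreka) delete the last vowel and add -eka.
So levinom → levinmeka.

levinmeka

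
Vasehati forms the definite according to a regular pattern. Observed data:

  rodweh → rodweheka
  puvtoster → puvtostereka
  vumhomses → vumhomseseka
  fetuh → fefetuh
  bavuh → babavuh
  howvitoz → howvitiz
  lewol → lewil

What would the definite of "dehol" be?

dehil

rodweh and fetuh both end in -h yet inflect differently (rodweheka, fefetuh), so the final letter is not what conditions the rule; the last vowel is.
"dehol" has last vowel 'o'. The stems whose last vowel is 'o' (howvitoz → howvitiz, lewol → lewil) change the last vowel to 'i'.
So dehol → dehil.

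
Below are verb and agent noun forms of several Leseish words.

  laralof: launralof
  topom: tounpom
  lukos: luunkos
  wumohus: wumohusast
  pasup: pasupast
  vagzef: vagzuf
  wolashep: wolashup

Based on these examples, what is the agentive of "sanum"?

lukos and wumohus both end in -s yet inflect differently (luunkos, wumohusast), so the final letter is not what conditions the rule; the last vowel is.
"sanum" has last vowel 'u'. The stems whose last vowel is 'u' (wumohus → wumohusast, pasup → pasupast) add -ast.
So sanum → sanumast.

sanumast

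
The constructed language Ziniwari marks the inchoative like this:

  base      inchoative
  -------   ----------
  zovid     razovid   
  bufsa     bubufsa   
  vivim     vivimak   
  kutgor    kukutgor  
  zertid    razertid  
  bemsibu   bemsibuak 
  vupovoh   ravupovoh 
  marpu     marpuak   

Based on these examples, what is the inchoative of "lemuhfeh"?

vivim and zertid both have last vowel 'i' yet inflect differently (vivimak, razertid), so the last vowel is not what conditions the rule; the final letter is.
"lemuhfeh" ends in -h. The one such stem in the data (vupovoh → ravupovoh) adds the prefix ra-, so the same rule applies.
So lemuhfeh → ralemuhfeh.

ralemuhfeh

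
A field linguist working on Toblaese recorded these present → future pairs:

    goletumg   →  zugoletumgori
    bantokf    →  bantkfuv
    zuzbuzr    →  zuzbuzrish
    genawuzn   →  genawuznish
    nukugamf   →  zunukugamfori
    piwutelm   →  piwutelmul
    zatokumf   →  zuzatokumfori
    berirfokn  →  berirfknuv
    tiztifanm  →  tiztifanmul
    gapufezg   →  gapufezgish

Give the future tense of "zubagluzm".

zubagluzmish

genawuzn and berirfokn both end in -n yet inflect differently (genawuznish, berirfknuv), so the final letter is not what conditions the rule; the second-to-last letter is.
"zubagluzm" has second-to-last letter 'z'. The stems whose second-to-last letter is 'z' (genawuzn → genawuznish, gapufezg → gapufezgish, zuzbuzr → zuzbuzrish) add -ish.
The other patterns: stems whose second-to-last letter is 'k' delete the last vowel and add -uv; stems whose second-to-last letter is 'm' add zu- … -ori around the stem; stems whose second-to-last letter is 'l' or 'n' add -ul.
So zubagluzm → zubagluzmish.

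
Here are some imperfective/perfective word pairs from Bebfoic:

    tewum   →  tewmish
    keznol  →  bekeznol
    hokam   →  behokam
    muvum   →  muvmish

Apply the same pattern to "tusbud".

tewum and hokam both end in -m yet inflect differently (tewmish, behokam), so the final letter is not what conditions the rule; the last vowel is.
"tusbud" has last vowel 'u'. The stems whose last vowel is 'u' (tewum → tewmish, muvum → muvmish) delete the last vowel and add -ish.
The other pattern: stems whose last vowel is 'a' or 'o' add the prefix be-.
So tusbud → tusbdish.

tusbdish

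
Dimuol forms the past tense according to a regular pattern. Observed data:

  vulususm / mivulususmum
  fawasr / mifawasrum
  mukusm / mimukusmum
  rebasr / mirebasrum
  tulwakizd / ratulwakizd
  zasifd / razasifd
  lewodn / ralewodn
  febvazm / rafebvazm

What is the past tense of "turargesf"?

vulususm and febvazm both end in -m yet inflect differently (mivulususmum, rafebvazm), so the final letter is not what conditions the rule; the second-to-last letter is.
"turargesf" has second-to-last letter 's'. The stems whose second-to-last letter is 's' (vulususm → mivulususmum, fawasr → mifawasrum, mukusm → mimukusmum) add mi- … -um around the stem.
The other pattern: stems whose second-to-last letter is 'd', 'f' or 'z' add the prefix ra-.
So turargesf → miturargesfum.

miturargesfum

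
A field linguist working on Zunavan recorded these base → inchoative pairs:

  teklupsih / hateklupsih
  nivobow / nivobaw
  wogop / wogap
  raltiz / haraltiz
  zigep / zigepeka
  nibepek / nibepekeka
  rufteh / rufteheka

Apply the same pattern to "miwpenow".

miwpenaw

wogop and zigep both end in -p yet inflect differently (wogap, zigepeka), so the final letter is not what conditions the rule; the last vowel is.
"miwpenow" has last vowel 'o'. The stems whose last vowel is 'o' (nivobow → nivobaw, wogop → wogap) change the last vowel to 'a'.
So miwpenow → miwpenaw.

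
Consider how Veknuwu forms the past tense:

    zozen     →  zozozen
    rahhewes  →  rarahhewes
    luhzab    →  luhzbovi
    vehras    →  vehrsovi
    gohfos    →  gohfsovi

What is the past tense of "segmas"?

"segmas" has last vowel 'a'. The stems whose last vowel is 'a' (vehras → vehrsovi, luhzab → luhzbovi) delete the last vowel and add -ovi.
The other pattern: stems whose last vowel is 'e' repeat the first consonant+vowel as a prefix.
So segmas → segmsovi.

segmsovi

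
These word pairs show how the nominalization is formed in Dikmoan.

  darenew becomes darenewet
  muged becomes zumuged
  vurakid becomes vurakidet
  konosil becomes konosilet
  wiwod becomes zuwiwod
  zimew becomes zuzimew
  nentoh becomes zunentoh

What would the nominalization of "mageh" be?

zumageh

"mageh" has 2 vowels. The stems with 2 vowels (nentoh → zunentoh, zimew → zuzimew, wiwod → zuwiwod) add the prefix zu-.
So mageh → zumageh.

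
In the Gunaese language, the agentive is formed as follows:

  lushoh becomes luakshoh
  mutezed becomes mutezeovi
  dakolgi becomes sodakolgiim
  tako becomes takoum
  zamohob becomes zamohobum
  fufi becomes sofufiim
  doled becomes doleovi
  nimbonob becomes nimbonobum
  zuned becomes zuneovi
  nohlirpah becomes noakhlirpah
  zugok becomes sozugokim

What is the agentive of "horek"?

lushoh and zamohob both have last vowel 'o' yet inflect differently (luakshoh, zamohobum), so the last vowel is not what conditions the rule; the final letter is.
"horek" ends in -k. The one such stem in the data (zugok → sozugokim) adds so- … -im around the stem, so the same rule applies.
The other patterns: stems ending in -h insert -ak- after the first vowel; stems ending in -d drop the final letter and add -ovi; stems ending in -b or -o add -um.
So horek → sohorekim.

sohorekim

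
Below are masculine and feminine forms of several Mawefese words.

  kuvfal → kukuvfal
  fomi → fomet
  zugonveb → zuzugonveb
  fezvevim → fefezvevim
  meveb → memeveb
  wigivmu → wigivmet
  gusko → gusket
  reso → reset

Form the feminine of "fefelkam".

fefefelkam

fomi and fezvevim both have last vowel 'i' yet inflect differently (fomet, fefezvevim), so the last vowel is not what conditions the rule; whether the stem ends in a vowel or a consonant is.
"fefelkam" ends in a consonant. The stems ending in a consonant (kuvfal → kukuvfal, zugonveb → zuzugonveb, meveb → memeveb) repeat the first consonant+vowel as a prefix.
So fefelkam → fefefelkam.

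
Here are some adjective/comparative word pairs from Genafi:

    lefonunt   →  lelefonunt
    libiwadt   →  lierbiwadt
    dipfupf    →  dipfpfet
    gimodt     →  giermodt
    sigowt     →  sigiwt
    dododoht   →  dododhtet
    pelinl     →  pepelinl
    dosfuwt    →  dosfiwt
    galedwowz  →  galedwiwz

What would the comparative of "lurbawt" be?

"lurbawt" has second-to-last letter 'w'. The stems whose second-to-last letter is 'w' (dosfuwt → dosfiwt, sigowt → sigiwt, galedwowz → galedwiwz) change the last vowel to 'i'.
So lurbawt → lurbiwt.

lurbiwt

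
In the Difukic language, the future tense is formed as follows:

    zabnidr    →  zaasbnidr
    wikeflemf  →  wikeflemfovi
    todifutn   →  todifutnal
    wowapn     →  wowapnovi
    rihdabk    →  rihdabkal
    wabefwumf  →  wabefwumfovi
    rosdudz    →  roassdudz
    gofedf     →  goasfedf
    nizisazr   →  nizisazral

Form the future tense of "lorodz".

loasrodz

gofedf and wikeflemf both end in -f yet inflect differently (goasfedf, wikeflemfovi), so the final letter is not what conditions the rule; the second-to-last letter is.
"lorodz" has second-to-last letter 'd'. The stems whose second-to-last letter is 'd' (zabnidr → zaasbnidr, rosdudz → roassdudz, gofedf → goasfedf) insert -as- after the first vowel.
The other patterns: stems whose second-to-last letter is 'm' or 'p' add -ovi; stems whose second-to-last letter is 'b', 't' or 'z' add -al.
So lorodz → loasrodz.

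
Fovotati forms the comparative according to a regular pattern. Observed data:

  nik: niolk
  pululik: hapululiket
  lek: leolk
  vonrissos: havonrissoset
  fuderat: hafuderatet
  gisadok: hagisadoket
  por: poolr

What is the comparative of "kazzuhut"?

hakazzuhutet

gisadok and lek both end in -k yet inflect differently (hagisadoket, leolk), so the final letter is not what conditions the rule; the number of vowels is.
"kazzuhut" has 3 vowels. The stems with 3 vowels (gisadok → hagisadoket, fuderat → hafuderatet, pululik → hapululiket) add ha- … -et around the stem.
So kazzuhut → hakazzuhutet.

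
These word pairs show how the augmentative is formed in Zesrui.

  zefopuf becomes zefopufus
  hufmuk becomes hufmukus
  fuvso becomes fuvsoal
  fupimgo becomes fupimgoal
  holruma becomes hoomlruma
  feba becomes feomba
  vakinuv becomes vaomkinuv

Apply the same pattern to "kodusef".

zefopuf and vakinuv both have last vowel 'u' yet inflect differently (zefopufus, vaomkinuv), so the last vowel is not what conditions the rule; the final letter is.
"kodusef" ends in -f. The one such stem in the data (zefopuf → zefopufus) adds -us, so the same rule applies.
The other patterns: stems ending in -o add -al; stems ending in -a or -v insert -om- after the first vowel.
So kodusef → kodusefus.

kodusefus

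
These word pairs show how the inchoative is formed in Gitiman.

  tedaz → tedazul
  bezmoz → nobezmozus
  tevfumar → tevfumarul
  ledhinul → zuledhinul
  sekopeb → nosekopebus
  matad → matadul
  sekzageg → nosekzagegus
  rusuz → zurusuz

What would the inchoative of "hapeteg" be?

nohapetegus

tedaz and rusuz both end in -z yet inflect differently (tedazul, zurusuz), so the final letter is not what conditions the rule; the last vowel is.
"hapeteg" has last vowel 'e'. The stems whose last vowel is 'e' (sekopeb → nosekopebus, sekzageg → nosekzagegus) add no- … -us around the stem.
So hapeteg → nohapetegus.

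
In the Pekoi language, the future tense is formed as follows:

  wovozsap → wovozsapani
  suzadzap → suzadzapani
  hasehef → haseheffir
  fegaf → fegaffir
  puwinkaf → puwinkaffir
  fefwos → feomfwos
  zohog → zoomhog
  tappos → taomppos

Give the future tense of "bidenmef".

bidenmeffir

wovozsap and fegaf both have last vowel 'a' yet inflect differently (wovozsapani, fegaffir), so the last vowel is not what conditions the rule; the final letter is.
"bidenmef" ends in -f. The stems ending in -f (hasehef → haseheffir, fegaf → fegaffir, puwinkaf → puwinkaffir) double the final consonant and add -ir.
The other patterns: stems ending in -p add -ani; stems ending in -g or -s insert -om- after the first vowel.
So bidenmef → bidenmeffir.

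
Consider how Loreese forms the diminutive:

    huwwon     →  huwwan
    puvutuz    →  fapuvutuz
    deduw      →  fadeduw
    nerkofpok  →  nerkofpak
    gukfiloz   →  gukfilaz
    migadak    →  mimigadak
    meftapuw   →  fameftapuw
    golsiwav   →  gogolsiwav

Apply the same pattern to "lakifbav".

"lakifbav" has last vowel 'a'. The stems whose last vowel is 'a' (golsiwav → gogolsiwav, migadak → mimigadak) repeat the first consonant+vowel as a prefix.
So lakifbav → lalakifbav.

lalakifbav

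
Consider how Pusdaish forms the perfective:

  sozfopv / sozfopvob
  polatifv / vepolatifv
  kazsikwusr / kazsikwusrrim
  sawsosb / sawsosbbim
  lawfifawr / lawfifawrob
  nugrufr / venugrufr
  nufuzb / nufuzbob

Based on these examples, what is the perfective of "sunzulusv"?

sunzulusvvim

"sunzulusv" has second-to-last letter 's'. The stems whose second-to-last letter is 's' (sawsosb → sawsosbbim, kazsikwusr → kazsikwusrrim) double the final consonant and add -im.
The other patterns: stems whose second-to-last letter is 'f' add the prefix ve-; stems whose second-to-last letter is 'p', 'w' or 'z' add -ob.
So sunzulusv → sunzulusvvim.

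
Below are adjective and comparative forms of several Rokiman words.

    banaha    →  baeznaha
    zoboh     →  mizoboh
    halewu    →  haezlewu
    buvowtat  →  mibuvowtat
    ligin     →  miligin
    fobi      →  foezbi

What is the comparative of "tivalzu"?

tiezvalzu

"tivalzu" ends in a vowel. The stems ending in a vowel (halewu → haezlewu, fobi → foezbi, banaha → baeznaha) insert -ez- after the first vowel.
So tivalzu → tiezvalzu.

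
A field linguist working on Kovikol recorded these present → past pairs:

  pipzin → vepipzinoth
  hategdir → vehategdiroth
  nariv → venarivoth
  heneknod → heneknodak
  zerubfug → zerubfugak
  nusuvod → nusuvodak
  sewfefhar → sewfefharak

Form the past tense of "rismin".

hategdir and sewfefhar both end in -r yet inflect differently (vehategdiroth, sewfefharak), so the final letter is not what conditions the rule; the last vowel is.
"rismin" has last vowel 'i'. The stems whose last vowel is 'i' (pipzin → vepipzinoth, hategdir → vehategdiroth, nariv → venarivoth) add ve- … -oth around the stem.
The other pattern: stems whose last vowel is 'a', 'o' or 'u' add -ak.
So rismin → verisminoth.

verisminoth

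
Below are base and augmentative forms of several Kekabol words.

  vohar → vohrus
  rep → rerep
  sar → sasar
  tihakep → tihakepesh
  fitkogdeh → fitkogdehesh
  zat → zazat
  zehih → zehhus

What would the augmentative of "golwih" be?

golwhus

sar and vohar both end in -r yet inflect differently (sasar, vohrus), so the final letter is not what conditions the rule; the number of vowels is.
"golwih" has 2 vowels. The stems with 2 vowels (zehih → zehhus, vohar → vohrus) delete the last vowel and add -us.
The other patterns: stems with 1 vowel repeat the first consonant+vowel as a prefix; stems with 3 vowels add -esh.
So golwih → golwhus.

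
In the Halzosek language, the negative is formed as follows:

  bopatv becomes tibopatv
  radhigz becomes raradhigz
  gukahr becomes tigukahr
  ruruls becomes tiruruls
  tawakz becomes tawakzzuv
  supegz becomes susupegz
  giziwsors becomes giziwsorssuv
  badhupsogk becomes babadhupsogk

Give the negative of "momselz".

radhigz and tawakz both end in -z yet inflect differently (raradhigz, tawakzzuv), so the final letter is not what conditions the rule; the second-to-last letter is.
"momselz" has second-to-last letter 'l'. The one such stem in the data (ruruls → tiruruls) adds the prefix ti-, so the same rule applies.
So momselz → timomselz.

timomselz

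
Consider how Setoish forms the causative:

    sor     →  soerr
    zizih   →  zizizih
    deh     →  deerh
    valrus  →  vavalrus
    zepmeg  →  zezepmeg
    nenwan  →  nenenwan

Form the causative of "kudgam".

zizih and deh both end in -h yet inflect differently (zizizih, deerh), so the final letter is not what conditions the rule; the number of vowels is.
"kudgam" has 2 vowels. The stems with 2 vowels (zizih → zizizih, nenwan → nenenwan, valrus → vavalrus) repeat the first consonant+vowel as a prefix.
So kudgam → kukudgam.

kukudgam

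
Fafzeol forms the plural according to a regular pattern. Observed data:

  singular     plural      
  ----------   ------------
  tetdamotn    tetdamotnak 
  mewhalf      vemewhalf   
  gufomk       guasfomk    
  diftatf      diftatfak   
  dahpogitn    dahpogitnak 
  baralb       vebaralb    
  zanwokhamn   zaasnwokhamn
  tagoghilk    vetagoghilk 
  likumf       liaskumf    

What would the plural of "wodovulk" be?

"wodovulk" has second-to-last letter 'l'. The stems whose second-to-last letter is 'l' (tagoghilk → vetagoghilk, mewhalf → vemewhalf, baralb → vebaralb) add the prefix ve-.
The other patterns: stems whose second-to-last letter is 't' add -ak; stems whose second-to-last letter is 'm' insert -as- after the first vowel.
So wodovulk → vewodovulk.

vewodovulk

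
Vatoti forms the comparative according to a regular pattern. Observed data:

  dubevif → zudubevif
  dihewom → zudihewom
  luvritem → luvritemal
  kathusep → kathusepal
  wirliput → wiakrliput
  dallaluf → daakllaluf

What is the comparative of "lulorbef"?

lulorbefal

dallaluf and dubevif both end in -f yet inflect differently (daakllaluf, zudubevif), so the final letter is not what conditions the rule; the last vowel is.
"lulorbef" has last vowel 'e'. The stems whose last vowel is 'e' (kathusep → kathusepal, luvritem → luvritemal) add -al.
The other patterns: stems whose last vowel is 'u' insert -ak- after the first vowel; stems whose last vowel is 'i' or 'o' add the prefix zu-.
So lulorbef → lulorbefal.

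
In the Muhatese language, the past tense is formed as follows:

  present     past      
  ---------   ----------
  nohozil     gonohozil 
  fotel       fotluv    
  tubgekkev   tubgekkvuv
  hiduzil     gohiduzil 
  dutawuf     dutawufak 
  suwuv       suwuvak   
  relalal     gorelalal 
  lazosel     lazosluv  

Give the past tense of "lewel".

lewluv

tubgekkev and suwuv both end in -v yet inflect differently (tubgekkvuv, suwuvak), so the final letter is not what conditions the rule; the last vowel is.
"lewel" has last vowel 'e'. The stems whose last vowel is 'e' (lazosel → lazosluv, fotel → fotluv, tubgekkev → tubgekkvuv) delete the last vowel and add -uv.
The other patterns: stems whose last vowel is 'u' add -ak; stems whose last vowel is 'a' or 'i' add the prefix go-.
So lewel → lewluv.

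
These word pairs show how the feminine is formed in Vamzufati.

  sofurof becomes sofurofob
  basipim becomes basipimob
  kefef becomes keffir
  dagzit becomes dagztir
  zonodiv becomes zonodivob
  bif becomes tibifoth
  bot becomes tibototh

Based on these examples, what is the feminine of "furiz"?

furzir

bif and kefef both end in -f yet inflect differently (tibifoth, keffir), so the final letter is not what conditions the rule; the number of vowels is.
"furiz" has 2 vowels. The stems with 2 vowels (kefef → keffir, dagzit → dagztir) delete the last vowel and add -ir.
The other patterns: stems with 1 vowel add ti- … -oth around the stem; stems with 3 vowels add -ob.
So furiz → furzir.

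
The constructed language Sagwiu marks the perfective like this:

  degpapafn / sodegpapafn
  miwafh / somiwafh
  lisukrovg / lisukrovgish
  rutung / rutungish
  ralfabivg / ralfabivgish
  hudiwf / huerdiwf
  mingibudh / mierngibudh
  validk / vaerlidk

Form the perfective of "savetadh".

saervetadh

miwafh and mingibudh both end in -h yet inflect differently (somiwafh, mierngibudh), so the final letter is not what conditions the rule; the second-to-last letter is.
"savetadh" has second-to-last letter 'd'. The stems whose second-to-last letter is 'd' (mingibudh → mierngibudh, validk → vaerlidk) insert -er- after the first vowel.
So savetadh → saervetadh.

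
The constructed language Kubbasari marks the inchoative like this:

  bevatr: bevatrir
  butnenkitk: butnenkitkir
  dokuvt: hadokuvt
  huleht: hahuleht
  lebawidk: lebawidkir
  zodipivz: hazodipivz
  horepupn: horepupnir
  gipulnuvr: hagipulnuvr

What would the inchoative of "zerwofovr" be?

"zerwofovr" has second-to-last letter 'v'. The stems whose second-to-last letter is 'v' (zodipivz → hazodipivz, dokuvt → hadokuvt, gipulnuvr → hagipulnuvr) add the prefix ha-.
So zerwofovr → hazerwofovr.

hazerwofovr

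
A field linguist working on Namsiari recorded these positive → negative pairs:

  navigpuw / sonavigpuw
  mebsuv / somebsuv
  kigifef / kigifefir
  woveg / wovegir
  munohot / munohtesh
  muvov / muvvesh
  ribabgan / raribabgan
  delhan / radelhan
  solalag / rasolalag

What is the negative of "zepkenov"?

zepkenvesh

mebsuv and muvov both end in -v yet inflect differently (somebsuv, muvvesh), so the final letter is not what conditions the rule; the last vowel is.
"zepkenov" has last vowel 'o'. The stems whose last vowel is 'o' (munohot → munohtesh, muvov → muvvesh) delete the last vowel and add -esh.
The other patterns: stems whose last vowel is 'u' add the prefix so-; stems whose last vowel is 'e' add -ir; stems whose last vowel is 'a' add the prefix ra-.
So zepkenov → zepkenvesh.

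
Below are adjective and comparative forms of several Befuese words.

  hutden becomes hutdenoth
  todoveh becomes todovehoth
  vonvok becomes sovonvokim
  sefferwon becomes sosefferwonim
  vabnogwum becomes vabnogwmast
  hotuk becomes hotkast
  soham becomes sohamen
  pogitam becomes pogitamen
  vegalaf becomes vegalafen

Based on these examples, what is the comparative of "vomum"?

vommast

hutden and sefferwon both end in -n yet inflect differently (hutdenoth, sosefferwonim), so the final letter is not what conditions the rule; the last vowel is.
"vomum" has last vowel 'u'. The stems whose last vowel is 'u' (vabnogwum → vabnogwmast, hotuk → hotkast) delete the last vowel and add -ast.
So vomum → vommast.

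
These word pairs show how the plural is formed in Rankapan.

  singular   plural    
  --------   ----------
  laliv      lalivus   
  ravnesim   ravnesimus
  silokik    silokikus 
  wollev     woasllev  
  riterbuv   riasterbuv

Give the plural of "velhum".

veaslhum

laliv and wollev both end in -v yet inflect differently (lalivus, woasllev), so the final letter is not what conditions the rule; the last vowel is.
"velhum" has last vowel 'u'. The one such stem in the data (riterbuv → riasterbuv) inserts -as- after the first vowel (as does wollev), so the same rule applies.
The other pattern: stems whose last vowel is 'i' add -us.
So velhum → veaslhum.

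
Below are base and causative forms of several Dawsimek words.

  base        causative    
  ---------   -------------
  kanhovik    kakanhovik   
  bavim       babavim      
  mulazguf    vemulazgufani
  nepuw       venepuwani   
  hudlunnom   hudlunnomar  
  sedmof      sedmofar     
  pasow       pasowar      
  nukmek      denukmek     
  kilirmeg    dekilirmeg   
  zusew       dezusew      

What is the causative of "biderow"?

biderowar

bavim and hudlunnom both end in -m yet inflect differently (babavim, hudlunnomar), so the final letter is not what conditions the rule; the last vowel is.
"biderow" has last vowel 'o'. The stems whose last vowel is 'o' (hudlunnom → hudlunnomar, sedmof → sedmofar, pasow → pasowar) add -ar.
The other patterns: stems whose last vowel is 'i' repeat the first consonant+vowel as a prefix; stems whose last vowel is 'u' add ve- … -ani around the stem; stems whose last vowel is 'e' add the prefix de-.
So biderow → biderowar.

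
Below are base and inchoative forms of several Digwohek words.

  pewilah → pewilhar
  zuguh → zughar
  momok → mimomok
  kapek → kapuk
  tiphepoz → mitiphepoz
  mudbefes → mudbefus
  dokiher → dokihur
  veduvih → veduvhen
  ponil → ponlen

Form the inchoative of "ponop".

"ponop" has last vowel 'o'. The stems whose last vowel is 'o' (tiphepoz → mitiphepoz, momok → mimomok) add the prefix mi-.
So ponop → miponop.

miponop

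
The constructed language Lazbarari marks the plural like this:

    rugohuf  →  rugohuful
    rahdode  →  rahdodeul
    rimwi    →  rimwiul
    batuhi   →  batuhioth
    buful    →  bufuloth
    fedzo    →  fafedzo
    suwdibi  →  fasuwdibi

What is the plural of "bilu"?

rimwi and batuhi both end in -i yet inflect differently (rimwiul, batuhioth), so the final letter is not what conditions the rule; the first letter is.
"bilu" begins with b-. The stems beginning with b- (batuhi → batuhioth, buful → bufuloth) add -oth.
The other patterns: stems beginning with r- add -ul; stems beginning with f- or s- add the prefix fa-.
So bilu → biluoth.

biluoth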